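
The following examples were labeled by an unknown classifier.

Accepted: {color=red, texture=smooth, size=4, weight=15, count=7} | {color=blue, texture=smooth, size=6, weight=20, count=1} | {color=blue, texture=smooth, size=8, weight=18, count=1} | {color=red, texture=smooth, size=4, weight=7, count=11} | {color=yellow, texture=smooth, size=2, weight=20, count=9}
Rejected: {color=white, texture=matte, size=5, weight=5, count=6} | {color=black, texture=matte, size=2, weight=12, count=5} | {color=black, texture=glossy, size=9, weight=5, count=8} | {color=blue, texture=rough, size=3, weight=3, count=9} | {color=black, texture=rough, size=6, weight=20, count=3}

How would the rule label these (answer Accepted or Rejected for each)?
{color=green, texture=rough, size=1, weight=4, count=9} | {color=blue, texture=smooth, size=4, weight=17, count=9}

Rejected, Accepted

Comparing the two groups points to one rule — texture is smooth.
Rejected: {color=green, texture=rough, size=1, weight=4, count=9}, since texture is rough.
Accepted: {color=blue, texture=smooth, size=4, weight=17, count=9}, since texture is smooth.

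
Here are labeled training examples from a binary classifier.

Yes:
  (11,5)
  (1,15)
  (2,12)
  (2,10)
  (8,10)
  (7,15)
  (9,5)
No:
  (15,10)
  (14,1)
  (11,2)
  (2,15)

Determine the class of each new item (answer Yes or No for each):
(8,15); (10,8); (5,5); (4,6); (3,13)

No, Yes, Yes, Yes, Yes

Looking at the examples, the only property every 'Yes' case has and every 'No' case lacks is: sum is even.
(8,15): No (8+15 = 23).
(10,8): Yes (10+8 = 18).
(5,5): Yes (5+5 = 10).
(4,6): Yes (4+6 = 10).
(3,13): Yes (3+13 = 16).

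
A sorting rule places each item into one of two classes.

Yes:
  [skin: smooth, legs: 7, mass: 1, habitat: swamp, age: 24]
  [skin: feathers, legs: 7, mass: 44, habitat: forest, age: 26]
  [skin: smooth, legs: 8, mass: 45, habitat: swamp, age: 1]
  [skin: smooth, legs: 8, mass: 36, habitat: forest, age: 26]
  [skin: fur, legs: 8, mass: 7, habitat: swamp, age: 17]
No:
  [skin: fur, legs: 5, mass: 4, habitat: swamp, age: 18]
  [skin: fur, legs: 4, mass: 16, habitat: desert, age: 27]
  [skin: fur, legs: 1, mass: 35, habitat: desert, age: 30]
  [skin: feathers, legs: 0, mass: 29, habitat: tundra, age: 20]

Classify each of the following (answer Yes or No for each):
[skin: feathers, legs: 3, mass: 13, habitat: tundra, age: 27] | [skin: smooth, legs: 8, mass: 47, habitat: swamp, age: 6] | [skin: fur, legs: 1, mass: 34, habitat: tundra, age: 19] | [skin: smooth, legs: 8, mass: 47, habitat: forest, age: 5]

'Yes' ⟺ legs ≥ 7.
[skin: feathers, legs: 3, mass: 13, habitat: tundra, age: 27] — legs = 3, hence No.
[skin: smooth, legs: 8, mass: 47, habitat: swamp, age: 6] — legs = 8, hence Yes.
[skin: fur, legs: 1, mass: 34, habitat: tundra, age: 19] — legs = 1, hence No.
[skin: smooth, legs: 8, mass: 47, habitat: forest, age: 5] — legs = 8, hence Yes.

No, Yes, No, Yes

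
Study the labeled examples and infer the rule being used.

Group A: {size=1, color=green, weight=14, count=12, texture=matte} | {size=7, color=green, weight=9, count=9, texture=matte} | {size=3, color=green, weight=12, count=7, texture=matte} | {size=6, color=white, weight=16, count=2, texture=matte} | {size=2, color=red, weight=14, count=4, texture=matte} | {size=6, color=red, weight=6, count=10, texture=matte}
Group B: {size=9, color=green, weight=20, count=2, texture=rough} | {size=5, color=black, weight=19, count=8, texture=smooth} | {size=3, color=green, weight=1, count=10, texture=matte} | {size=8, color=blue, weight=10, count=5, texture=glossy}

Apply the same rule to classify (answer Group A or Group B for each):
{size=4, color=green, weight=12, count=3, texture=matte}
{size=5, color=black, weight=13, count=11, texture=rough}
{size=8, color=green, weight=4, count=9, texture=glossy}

Group A, Group B, Group B

The rule appears to be: texture is matte AND weight ≥ 6.
{size=4, color=green, weight=12, count=3, texture=matte} → texture is matte, weight = 12 → Group A. {size=5, color=black, weight=13, count=11, texture=rough} → texture is rough, weight = 13 → Group B. {size=8, color=green, weight=4, count=9, texture=glossy} → texture is glossy, weight = 4 → Group B.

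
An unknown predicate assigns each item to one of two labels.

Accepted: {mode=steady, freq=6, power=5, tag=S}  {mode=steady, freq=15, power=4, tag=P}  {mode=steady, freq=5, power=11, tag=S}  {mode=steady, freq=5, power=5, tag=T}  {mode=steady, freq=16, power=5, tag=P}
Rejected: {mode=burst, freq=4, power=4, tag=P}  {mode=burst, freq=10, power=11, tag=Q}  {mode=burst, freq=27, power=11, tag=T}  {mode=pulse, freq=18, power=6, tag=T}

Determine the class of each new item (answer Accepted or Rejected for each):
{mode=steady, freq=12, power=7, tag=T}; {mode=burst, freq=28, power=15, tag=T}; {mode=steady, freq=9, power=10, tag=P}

'Accepted' ⟺ mode is steady.
{mode=steady, freq=12, power=7, tag=T} → mode is steady → Accepted.
{mode=burst, freq=28, power=15, tag=T} → mode is burst → Rejected.
{mode=steady, freq=9, power=10, tag=P} → mode is steady → Accepted.

Accepted, Rejected, Accepted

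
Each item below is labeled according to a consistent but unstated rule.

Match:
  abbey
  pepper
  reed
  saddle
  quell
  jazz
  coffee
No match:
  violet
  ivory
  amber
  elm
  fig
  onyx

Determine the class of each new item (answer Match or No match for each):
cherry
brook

The rule appears to be: has a double letter.

Match, Match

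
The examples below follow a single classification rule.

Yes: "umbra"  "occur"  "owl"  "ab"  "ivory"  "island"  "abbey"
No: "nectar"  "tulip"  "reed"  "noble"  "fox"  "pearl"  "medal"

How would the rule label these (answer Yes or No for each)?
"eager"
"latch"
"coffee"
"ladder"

Yes, No, No, No

All 'Yes' examples share one property — starts with a vowel — and every 'No' example lacks it.
"eager" → starts with 'e' → Yes. "latch" → starts with 'l' → No. "coffee" → starts with 'c' → No. "ladder" → starts with 'l' → No.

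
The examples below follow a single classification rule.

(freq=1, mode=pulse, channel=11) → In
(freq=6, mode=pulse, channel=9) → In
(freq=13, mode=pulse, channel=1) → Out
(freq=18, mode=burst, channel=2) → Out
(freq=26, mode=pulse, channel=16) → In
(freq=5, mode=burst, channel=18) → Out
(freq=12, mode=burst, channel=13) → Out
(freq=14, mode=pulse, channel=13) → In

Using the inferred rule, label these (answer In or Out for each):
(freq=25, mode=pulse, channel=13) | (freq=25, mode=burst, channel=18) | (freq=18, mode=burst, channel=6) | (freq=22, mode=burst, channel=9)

The pattern is that an item is 'In' exactly when: mode is pulse AND channel ≥ 2.
(freq=25, mode=pulse, channel=13): In (mode is pulse, channel = 13). (freq=25, mode=burst, channel=18): Out (mode is burst, channel = 18). (freq=18, mode=burst, channel=6): Out (mode is burst, channel = 6). (freq=22, mode=burst, channel=9): Out (mode is burst, channel = 9).

In, Out, Out, Out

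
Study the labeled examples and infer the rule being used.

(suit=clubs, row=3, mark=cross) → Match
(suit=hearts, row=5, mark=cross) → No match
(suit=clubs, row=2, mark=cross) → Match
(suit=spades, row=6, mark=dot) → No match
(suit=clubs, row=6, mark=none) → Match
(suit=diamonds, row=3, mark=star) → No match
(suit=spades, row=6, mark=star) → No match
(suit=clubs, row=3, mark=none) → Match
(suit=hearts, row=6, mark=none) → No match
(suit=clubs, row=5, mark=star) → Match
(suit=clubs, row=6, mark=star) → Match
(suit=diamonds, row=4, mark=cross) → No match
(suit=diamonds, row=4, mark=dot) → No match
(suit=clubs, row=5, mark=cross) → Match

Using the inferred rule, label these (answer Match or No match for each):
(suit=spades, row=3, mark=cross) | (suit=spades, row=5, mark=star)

No match, No match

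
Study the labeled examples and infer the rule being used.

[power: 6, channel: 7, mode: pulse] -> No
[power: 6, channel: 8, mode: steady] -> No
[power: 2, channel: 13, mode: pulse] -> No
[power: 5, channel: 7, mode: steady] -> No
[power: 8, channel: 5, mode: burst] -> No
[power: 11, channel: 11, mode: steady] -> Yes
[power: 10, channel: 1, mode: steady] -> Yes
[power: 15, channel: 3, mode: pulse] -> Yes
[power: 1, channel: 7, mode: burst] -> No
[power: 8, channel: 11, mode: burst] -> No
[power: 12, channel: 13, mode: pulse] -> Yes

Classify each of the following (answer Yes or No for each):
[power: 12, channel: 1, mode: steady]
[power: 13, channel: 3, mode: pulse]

The common property of the 'Yes' items is: power ≥ 10. No 'No' item has it.
[power: 12, channel: 1, mode: steady]: power = 12, fits → Yes. [power: 13, channel: 3, mode: pulse]: power = 13, fits → Yes.

Yes, Yes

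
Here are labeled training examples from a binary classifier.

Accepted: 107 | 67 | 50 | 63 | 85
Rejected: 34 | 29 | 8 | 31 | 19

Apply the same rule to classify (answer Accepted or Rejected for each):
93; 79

All 'Accepted' examples share one property — at least 50 — and every 'Rejected' example lacks it.
93: 93 ≥ 50 — has this property, so Accepted.
79: 79 ≥ 50 — has this property, so Accepted.

Accepted, Accepted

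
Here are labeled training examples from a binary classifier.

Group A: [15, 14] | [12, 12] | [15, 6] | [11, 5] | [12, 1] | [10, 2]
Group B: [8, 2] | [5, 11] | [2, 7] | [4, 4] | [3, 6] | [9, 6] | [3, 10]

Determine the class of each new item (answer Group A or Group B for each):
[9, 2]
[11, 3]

Group B, Group A

Rule: first ≥ 10. This holds for each 'Group A' example and fails for each 'Group B' one.
[9, 2]: first 9, fails the rule → Group B.
[11, 3]: first 11, fits → Group A.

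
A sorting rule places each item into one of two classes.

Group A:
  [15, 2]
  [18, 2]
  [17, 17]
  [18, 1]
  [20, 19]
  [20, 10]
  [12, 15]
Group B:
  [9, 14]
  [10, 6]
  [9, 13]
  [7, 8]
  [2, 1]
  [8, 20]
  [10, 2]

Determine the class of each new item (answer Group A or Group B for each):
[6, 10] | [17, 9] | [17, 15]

Group B, Group A, Group A

The common property of the 'Group A' items is: first ≥ 12. No 'Group B' item has it.
[6, 10] → first 6 → Group B. [17, 9] → first 17 → Group A. [17, 15] → first 17 → Group A.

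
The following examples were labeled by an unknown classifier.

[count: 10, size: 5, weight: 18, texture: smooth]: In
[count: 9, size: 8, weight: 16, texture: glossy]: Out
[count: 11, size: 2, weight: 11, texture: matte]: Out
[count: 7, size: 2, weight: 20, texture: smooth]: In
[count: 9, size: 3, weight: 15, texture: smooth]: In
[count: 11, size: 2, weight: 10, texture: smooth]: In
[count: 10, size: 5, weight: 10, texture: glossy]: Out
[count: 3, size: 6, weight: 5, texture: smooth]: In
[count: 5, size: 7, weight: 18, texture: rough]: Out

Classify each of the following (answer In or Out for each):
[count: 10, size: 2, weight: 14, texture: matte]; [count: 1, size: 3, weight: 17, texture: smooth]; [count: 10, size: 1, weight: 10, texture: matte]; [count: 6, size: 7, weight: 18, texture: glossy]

Rule: texture is smooth. This holds for each 'In' example and fails for each 'Out' one.
[count: 10, size: 2, weight: 14, texture: matte]: texture is matte, fails the rule → Out.
[count: 1, size: 3, weight: 17, texture: smooth]: texture is smooth, matches → In.
[count: 10, size: 1, weight: 10, texture: matte]: texture is matte, fails the rule → Out.
[count: 6, size: 7, weight: 18, texture: glossy]: texture is glossy, fails the rule → Out.

Out, In, Out, Out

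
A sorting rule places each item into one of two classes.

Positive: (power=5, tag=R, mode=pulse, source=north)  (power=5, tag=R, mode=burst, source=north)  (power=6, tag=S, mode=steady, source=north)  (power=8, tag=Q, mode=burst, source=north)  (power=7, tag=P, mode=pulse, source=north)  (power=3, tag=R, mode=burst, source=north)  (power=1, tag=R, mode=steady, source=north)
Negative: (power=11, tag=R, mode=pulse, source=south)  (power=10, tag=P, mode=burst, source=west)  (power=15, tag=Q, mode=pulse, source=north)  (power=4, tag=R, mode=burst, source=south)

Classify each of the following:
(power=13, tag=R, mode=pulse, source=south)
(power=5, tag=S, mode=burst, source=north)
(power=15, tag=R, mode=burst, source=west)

Negative, Positive, Negative

The pattern is that an item is 'Positive' exactly when: source is north AND power ≤ 8.
(power=13, tag=R, mode=pulse, source=south): source is south, power = 13, does not pass → Negative. (power=5, tag=S, mode=burst, source=north): source is north, power = 5, satisfies this → Positive. (power=15, tag=R, mode=burst, source=west): source is west, power = 15, does not pass → Negative.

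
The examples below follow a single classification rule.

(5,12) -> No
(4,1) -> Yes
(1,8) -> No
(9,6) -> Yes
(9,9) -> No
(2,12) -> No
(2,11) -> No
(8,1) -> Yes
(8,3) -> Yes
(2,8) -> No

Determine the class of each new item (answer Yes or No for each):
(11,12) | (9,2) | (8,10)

The distinguishing property — first > second — holds for all the 'Yes' cases and none of the 'No' cases.
(11,12): 11 < 12, lacks this property → No. (9,2): 9 > 2, has this property → Yes. (8,10): 8 < 10, lacks this property → No.

No, Yes, No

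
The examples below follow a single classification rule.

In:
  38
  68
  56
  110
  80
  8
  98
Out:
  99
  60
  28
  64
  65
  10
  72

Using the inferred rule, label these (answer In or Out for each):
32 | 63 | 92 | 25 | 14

'In' ⟺ ≡ 2 (mod 6).
32: 32 mod 6 = 2 — has this property, so In.
63: 63 mod 6 = 3 — does not fit, so Out.
92: 92 mod 6 = 2 — has this property, so In.
25: 25 mod 6 = 1 — does not fit, so Out.
14: 14 mod 6 = 2 — has this property, so In.

In, Out, In, Out, In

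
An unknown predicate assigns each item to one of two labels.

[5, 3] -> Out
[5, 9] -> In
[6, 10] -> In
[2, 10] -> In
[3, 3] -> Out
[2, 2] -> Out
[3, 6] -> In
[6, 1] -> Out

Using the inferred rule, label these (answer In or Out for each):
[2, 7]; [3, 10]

In, In

All 'In' examples share one property — first < second — and every 'Out' example lacks it.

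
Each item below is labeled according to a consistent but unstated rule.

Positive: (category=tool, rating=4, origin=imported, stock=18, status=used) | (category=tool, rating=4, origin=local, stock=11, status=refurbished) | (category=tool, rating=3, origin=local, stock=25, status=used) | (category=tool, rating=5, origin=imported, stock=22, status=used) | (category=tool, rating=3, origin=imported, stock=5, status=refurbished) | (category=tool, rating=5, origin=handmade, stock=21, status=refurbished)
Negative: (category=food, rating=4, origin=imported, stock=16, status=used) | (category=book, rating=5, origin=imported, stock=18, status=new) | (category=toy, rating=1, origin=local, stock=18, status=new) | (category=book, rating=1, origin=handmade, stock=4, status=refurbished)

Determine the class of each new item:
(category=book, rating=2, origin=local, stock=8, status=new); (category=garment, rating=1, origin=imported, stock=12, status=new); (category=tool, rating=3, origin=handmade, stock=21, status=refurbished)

The common property of the 'Positive' items is: category is tool. No 'Negative' item has it.
(category=book, rating=2, origin=local, stock=8, status=new): category is book — fails this test, so Negative.
(category=garment, rating=1, origin=imported, stock=12, status=new): category is garment — fails this test, so Negative.
(category=tool, rating=3, origin=handmade, stock=21, status=refurbished): category is tool — checks out, so Positive.

Negative, Negative, Positive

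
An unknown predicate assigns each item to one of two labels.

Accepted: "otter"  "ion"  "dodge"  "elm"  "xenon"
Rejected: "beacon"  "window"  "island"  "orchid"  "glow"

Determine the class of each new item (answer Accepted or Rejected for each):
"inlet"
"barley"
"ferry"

Checking candidate rules against both groups, what survives is: odd length.
"inlet" — length 5, hence Accepted.
"barley" — length 6, hence Rejected.
"ferry" — length 5, hence Accepted.

Accepted, Rejected, Accepted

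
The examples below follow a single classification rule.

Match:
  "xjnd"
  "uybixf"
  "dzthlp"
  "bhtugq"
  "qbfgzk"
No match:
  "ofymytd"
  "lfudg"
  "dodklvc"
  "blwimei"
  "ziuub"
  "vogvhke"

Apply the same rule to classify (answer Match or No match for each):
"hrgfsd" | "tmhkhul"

Match, No match

Looking at the examples, the only property every 'Match' case has and every 'No match' case lacks is: even length.
"hrgfsd": Match (length 6). "tmhkhul": No match (length 7).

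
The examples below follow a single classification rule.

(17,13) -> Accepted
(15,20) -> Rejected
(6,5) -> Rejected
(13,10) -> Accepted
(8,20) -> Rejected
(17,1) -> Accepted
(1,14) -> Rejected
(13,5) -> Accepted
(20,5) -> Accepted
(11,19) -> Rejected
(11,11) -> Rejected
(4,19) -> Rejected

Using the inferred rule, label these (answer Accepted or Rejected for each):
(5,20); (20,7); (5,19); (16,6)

Rejected, Accepted, Rejected, Accepted

The common property of the 'Accepted' items is: first > second AND sum ≥ 15. No 'Rejected' item has it.
(5,20): Rejected (5 < 20, 5+20 = 25).
(20,7): Accepted (20 > 7, 20+7 = 27).
(5,19): Rejected (5 < 19, 5+19 = 24).
(16,6): Accepted (16 > 6, 16+6 = 22).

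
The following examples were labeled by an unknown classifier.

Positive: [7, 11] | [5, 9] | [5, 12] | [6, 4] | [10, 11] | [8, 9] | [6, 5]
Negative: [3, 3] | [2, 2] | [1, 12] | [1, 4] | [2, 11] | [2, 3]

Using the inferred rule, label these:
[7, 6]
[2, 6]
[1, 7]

Every 'Positive' example satisfies: first ≥ 4. None of the 'Negative' examples do.
[7, 6] — first 7, hence Positive. [2, 6] — first 2, hence Negative. [1, 7] — first 1, hence Negative.

Positive, Negative, Negative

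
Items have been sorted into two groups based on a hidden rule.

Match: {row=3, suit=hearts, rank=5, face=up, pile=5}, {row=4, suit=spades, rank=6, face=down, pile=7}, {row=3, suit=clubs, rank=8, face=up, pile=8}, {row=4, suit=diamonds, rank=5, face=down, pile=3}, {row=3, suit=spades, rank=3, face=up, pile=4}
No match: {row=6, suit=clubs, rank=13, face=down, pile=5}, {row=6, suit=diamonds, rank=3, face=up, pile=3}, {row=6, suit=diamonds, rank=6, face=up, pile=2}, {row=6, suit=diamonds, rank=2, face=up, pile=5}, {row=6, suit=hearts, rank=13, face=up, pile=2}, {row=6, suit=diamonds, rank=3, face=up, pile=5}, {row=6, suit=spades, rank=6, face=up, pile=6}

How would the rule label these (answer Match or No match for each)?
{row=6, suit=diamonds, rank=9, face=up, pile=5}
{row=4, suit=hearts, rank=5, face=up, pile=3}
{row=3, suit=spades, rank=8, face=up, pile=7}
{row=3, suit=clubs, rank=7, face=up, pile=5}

No match, Match, Match, Match

The simplest hypothesis consistent with all the labels is: row ≤ 4.
No match: {row=6, suit=diamonds, rank=9, face=up, pile=5}, since row = 6.
Match: {row=4, suit=hearts, rank=5, face=up, pile=3}, since row = 4.
Match: {row=3, suit=spades, rank=8, face=up, pile=7}, since row = 3.
Match: {row=3, suit=clubs, rank=7, face=up, pile=5}, since row = 3.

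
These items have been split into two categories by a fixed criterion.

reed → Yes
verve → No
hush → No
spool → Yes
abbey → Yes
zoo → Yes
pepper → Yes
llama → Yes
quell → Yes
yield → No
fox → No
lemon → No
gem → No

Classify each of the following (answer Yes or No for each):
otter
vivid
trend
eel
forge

Yes, No, No, Yes, No

One predicate separates the groups cleanly: has a double letter.
otter — 'tt' doubled, hence Yes. vivid — no doubled letter, hence No. trend — no doubled letter, hence No. eel — 'ee' doubled, hence Yes. forge — no doubled letter, hence No.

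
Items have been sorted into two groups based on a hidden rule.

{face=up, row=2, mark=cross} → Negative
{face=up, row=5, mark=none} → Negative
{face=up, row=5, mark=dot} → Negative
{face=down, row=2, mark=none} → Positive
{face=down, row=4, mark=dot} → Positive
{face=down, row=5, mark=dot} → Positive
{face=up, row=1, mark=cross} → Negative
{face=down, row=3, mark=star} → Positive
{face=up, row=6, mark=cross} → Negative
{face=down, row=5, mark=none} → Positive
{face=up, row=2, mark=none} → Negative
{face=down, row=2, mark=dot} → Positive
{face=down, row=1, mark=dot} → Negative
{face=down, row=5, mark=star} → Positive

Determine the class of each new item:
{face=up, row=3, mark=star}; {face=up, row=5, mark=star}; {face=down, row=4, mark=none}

Negative, Negative, Positive

The common property of the 'Positive' items is: face is down AND row ≥ 2. No 'Negative' item has it.
{face=up, row=3, mark=star}: face is up, row = 3, does not satisfy this → Negative.
{face=up, row=5, mark=star}: face is up, row = 5, does not satisfy this → Negative.
{face=down, row=4, mark=none}: face is down, row = 4, qualifies → Positive.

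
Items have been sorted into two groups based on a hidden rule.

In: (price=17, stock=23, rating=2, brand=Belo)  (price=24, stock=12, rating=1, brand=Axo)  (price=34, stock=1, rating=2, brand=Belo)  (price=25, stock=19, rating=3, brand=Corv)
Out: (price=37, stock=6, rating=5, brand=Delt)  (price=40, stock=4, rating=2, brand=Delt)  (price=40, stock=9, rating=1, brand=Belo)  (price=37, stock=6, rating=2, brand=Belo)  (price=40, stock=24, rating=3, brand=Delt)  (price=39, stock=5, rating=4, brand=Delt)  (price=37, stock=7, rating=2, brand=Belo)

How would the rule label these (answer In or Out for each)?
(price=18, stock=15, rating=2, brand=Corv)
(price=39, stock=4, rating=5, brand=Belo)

In, Out

Every 'In' example satisfies: price ≤ 34. None of the 'Out' examples do.
(price=18, stock=15, rating=2, brand=Corv): price = 18, checks out → In. (price=39, stock=4, rating=5, brand=Belo): price = 39, doesn't match → Out.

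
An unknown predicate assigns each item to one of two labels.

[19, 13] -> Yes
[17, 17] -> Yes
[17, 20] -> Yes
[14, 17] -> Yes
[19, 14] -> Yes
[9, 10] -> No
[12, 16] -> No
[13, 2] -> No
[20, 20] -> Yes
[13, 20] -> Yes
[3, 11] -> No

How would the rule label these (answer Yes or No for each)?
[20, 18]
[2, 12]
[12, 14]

'Yes' ⟺ sum ≥ 31.
[20, 18]: 20+18 = 38 — has this property, so Yes. [2, 12]: 2+12 = 14 — doesn't qualify, so No. [12, 14]: 12+14 = 26 — doesn't qualify, so No.

Yes, No, No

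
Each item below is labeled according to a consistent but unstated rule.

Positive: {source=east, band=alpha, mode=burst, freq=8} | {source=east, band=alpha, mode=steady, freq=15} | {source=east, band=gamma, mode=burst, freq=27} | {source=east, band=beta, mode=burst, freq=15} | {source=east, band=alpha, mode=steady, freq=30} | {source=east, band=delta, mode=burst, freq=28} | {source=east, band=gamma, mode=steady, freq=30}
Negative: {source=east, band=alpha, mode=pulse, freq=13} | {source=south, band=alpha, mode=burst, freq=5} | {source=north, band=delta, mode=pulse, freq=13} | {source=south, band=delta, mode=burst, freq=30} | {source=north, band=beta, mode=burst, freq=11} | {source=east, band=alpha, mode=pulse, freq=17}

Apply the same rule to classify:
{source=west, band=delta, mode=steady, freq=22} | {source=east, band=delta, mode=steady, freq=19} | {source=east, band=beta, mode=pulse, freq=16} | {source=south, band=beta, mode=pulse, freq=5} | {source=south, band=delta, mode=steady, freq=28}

Negative, Positive, Negative, Negative, Negative

Every 'Positive' example satisfies: mode is not pulse AND source is east. None of the 'Negative' examples do.
{source=west, band=delta, mode=steady, freq=22}: mode is steady, source is west — fails the rule, so Negative. {source=east, band=delta, mode=steady, freq=19}: mode is steady, source is east — meets the rule, so Positive. {source=east, band=beta, mode=pulse, freq=16}: mode is pulse, source is east — fails the rule, so Negative. {source=south, band=beta, mode=pulse, freq=5}: mode is pulse, source is south — fails the rule, so Negative. {source=south, band=delta, mode=steady, freq=28}: mode is steady, source is south — fails the rule, so Negative.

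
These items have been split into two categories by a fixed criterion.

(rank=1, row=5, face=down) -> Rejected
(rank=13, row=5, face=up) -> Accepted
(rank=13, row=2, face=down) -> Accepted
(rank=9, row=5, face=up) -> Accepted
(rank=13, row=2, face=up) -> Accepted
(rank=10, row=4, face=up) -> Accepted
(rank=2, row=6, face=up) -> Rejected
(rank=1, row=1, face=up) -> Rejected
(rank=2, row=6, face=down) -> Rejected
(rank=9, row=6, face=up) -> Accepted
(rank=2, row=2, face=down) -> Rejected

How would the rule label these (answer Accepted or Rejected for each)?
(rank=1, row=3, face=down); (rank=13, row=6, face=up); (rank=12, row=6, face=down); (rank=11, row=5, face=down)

The rule appears to be: rank ≥ 9.
Rejected: (rank=1, row=3, face=down), since rank = 1.
Accepted: (rank=13, row=6, face=up), since rank = 13.
Accepted: (rank=12, row=6, face=down), since rank = 12.
Accepted: (rank=11, row=5, face=down), since rank = 11.

Rejected, Accepted, Accepted, Accepted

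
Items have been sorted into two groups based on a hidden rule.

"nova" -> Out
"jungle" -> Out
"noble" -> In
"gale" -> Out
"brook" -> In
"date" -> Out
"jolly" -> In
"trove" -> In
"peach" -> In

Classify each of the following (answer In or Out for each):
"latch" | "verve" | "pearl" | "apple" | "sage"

In, In, In, In, Out

The pattern is that an item is 'In' exactly when: odd length.
In: "latch", since length 5. In: "verve", since length 5. In: "pearl", since length 5. In: "apple", since length 5. Out: "sage", since length 4.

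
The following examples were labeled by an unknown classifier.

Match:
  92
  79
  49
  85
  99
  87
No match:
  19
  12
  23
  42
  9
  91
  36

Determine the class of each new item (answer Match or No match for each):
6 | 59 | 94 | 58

No match, Match, Match, Match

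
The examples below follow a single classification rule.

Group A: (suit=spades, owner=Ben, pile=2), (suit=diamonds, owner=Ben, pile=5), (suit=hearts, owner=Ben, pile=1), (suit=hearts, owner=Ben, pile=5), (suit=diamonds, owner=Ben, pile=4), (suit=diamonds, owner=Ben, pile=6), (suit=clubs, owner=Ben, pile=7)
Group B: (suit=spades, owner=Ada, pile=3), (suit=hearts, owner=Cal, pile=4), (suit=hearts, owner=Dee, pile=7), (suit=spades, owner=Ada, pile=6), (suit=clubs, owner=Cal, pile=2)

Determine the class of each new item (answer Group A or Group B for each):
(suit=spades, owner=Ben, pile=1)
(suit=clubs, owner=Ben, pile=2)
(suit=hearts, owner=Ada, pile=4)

Group A, Group A, Group B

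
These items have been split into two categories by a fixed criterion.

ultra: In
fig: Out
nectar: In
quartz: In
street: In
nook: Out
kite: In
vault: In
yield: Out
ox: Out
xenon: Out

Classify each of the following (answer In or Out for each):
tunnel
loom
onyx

In, Out, Out

The distinguishing property — contains 't' — holds for all the 'In' cases and none of the 'Out' cases.
tunnel — has 't', hence In.
loom — no 't', hence Out.
onyx — no 't', hence Out.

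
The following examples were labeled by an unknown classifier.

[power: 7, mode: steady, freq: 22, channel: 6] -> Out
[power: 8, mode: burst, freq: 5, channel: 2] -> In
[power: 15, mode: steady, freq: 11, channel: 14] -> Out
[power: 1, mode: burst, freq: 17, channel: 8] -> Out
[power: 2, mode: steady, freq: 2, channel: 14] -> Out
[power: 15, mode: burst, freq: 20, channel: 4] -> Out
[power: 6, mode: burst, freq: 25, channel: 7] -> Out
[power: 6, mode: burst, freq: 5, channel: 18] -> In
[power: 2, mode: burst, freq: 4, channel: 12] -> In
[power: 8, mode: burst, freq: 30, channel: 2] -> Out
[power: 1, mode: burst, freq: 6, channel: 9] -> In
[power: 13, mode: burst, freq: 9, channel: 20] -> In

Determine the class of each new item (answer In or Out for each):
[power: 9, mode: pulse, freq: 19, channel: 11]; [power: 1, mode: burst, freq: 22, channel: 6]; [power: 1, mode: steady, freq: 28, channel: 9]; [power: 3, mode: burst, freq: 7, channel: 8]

The common property of the 'In' items is: mode is burst AND freq ≤ 9. No 'Out' item has it.
[power: 9, mode: pulse, freq: 19, channel: 11]: Out (mode is pulse, freq = 19). [power: 1, mode: burst, freq: 22, channel: 6]: Out (mode is burst, freq = 22). [power: 1, mode: steady, freq: 28, channel: 9]: Out (mode is steady, freq = 28). [power: 3, mode: burst, freq: 7, channel: 8]: In (mode is burst, freq = 7).

Out, Out, Out, In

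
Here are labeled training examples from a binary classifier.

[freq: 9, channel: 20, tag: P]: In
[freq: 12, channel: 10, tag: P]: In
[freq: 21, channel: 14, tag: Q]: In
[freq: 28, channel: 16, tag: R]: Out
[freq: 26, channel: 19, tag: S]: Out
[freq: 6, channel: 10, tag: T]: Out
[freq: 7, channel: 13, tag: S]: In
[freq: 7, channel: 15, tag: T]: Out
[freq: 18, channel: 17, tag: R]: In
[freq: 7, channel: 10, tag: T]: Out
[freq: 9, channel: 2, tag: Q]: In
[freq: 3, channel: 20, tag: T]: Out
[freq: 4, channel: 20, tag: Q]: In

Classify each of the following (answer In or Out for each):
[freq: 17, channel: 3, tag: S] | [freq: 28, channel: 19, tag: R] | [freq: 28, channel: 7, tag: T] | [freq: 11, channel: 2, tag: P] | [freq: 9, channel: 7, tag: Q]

The rule appears to be: tag is not T AND freq ≤ 21.
[freq: 17, channel: 3, tag: S]: tag is S, freq = 17 — satisfies this, so In. [freq: 28, channel: 19, tag: R]: tag is R, freq = 28 — lacks this property, so Out. [freq: 28, channel: 7, tag: T]: tag is T, freq = 28 — lacks this property, so Out. [freq: 11, channel: 2, tag: P]: tag is P, freq = 11 — satisfies this, so In. [freq: 9, channel: 7, tag: Q]: tag is Q, freq = 9 — satisfies this, so In.

In, Out, Out, In, In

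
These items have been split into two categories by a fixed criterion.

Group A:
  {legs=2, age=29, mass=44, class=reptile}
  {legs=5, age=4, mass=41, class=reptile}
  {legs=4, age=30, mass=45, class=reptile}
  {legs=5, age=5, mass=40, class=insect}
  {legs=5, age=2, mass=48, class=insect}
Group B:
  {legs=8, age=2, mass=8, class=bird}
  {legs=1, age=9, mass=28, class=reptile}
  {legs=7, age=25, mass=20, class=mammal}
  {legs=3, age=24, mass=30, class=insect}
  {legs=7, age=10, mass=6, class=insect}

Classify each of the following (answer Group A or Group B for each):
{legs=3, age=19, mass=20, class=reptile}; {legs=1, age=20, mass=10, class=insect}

Group B, Group B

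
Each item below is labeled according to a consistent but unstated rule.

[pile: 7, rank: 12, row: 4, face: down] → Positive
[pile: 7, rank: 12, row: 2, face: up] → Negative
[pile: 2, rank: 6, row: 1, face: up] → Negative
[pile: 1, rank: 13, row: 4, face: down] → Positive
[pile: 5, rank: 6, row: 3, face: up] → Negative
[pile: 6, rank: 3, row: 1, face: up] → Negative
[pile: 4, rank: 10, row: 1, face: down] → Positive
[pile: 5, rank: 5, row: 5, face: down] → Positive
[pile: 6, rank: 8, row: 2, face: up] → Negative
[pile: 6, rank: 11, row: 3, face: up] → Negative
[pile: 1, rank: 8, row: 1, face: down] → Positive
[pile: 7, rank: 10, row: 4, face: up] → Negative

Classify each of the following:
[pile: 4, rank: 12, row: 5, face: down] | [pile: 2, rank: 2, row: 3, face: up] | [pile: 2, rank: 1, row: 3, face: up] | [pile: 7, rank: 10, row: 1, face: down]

Positive, Negative, Negative, Positive

Checking candidate rules against both groups, what survives is: face is down.
[pile: 4, rank: 12, row: 5, face: down]: Positive (face is down).
[pile: 2, rank: 2, row: 3, face: up]: Negative (face is up).
[pile: 2, rank: 1, row: 3, face: up]: Negative (face is up).
[pile: 7, rank: 10, row: 1, face: down]: Positive (face is down).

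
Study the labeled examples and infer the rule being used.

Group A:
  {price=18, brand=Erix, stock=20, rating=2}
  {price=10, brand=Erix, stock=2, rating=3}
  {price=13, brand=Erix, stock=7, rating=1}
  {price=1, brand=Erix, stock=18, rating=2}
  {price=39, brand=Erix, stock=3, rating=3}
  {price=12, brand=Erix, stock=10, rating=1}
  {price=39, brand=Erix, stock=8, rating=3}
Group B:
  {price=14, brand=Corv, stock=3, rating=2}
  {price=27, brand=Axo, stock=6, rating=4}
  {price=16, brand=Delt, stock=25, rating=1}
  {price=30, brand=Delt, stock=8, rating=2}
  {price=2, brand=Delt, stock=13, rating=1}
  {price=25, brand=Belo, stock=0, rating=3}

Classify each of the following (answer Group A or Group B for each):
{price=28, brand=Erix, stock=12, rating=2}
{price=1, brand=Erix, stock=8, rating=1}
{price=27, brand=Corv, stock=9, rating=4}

Comparing the two groups points to one rule — brand is Erix.
{price=28, brand=Erix, stock=12, rating=2} → brand is Erix → Group A. {price=1, brand=Erix, stock=8, rating=1} → brand is Erix → Group A. {price=27, brand=Corv, stock=9, rating=4} → brand is Corv → Group B.

Group A, Group A, Group B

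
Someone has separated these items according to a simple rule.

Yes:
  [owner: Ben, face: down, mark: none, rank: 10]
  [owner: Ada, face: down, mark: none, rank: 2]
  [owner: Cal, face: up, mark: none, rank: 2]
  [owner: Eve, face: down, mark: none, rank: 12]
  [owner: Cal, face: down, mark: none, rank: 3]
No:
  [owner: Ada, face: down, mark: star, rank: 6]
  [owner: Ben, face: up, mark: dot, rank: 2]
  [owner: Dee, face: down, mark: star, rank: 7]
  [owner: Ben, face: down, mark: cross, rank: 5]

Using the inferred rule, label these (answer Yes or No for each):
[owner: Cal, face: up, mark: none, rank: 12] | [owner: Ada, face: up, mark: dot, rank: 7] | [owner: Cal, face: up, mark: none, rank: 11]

Every 'Yes' example satisfies: mark is none. None of the 'No' examples do.

Yes, No, Yes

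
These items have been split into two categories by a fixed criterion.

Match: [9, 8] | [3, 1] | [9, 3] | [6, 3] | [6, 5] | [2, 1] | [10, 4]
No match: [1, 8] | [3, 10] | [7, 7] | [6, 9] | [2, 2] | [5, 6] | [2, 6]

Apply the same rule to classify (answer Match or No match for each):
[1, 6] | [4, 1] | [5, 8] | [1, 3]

No match, Match, No match, No match

The pattern is that an item is 'Match' exactly when: first > second.
[1, 6]: 1 < 6 — lacks this property, so No match.
[4, 1]: 4 > 1 — checks out, so Match.
[5, 8]: 5 < 8 — lacks this property, so No match.
[1, 3]: 1 < 3 — lacks this property, so No match.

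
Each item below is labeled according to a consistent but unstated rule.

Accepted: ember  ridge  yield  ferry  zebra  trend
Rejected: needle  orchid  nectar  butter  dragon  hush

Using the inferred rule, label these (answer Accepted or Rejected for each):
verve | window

The classifier is using: odd length.

Accepted, Rejected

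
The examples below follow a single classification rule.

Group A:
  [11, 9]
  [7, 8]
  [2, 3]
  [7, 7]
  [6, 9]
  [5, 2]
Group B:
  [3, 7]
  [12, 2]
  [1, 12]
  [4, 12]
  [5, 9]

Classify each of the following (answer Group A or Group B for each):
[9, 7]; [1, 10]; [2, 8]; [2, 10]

Group A, Group B, Group B, Group B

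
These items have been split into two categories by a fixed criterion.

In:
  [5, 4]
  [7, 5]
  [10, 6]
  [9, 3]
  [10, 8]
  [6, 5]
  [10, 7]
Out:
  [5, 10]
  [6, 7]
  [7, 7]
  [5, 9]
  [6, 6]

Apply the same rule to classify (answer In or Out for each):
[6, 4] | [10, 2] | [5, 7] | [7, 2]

A rule that fits every label: first > second — true of each 'In' example, false of each 'Out' one.
In: [6, 4], since 6 > 4.
In: [10, 2], since 10 > 2.
Out: [5, 7], since 5 < 7.
In: [7, 2], since 7 > 2.

In, In, Out, In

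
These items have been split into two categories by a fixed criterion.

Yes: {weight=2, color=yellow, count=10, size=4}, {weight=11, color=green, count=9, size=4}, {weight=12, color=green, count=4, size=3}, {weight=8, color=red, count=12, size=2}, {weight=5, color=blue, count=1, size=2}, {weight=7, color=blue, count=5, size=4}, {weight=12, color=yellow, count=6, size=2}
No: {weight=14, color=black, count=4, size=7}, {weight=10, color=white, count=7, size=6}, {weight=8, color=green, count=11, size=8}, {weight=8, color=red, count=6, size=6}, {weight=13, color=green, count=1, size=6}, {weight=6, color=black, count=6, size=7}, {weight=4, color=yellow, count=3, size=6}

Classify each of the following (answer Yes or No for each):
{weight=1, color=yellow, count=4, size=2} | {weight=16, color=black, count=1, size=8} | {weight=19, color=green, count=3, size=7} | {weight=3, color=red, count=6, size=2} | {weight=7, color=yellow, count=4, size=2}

The simplest hypothesis consistent with all the labels is: size ≤ 4.
{weight=1, color=yellow, count=4, size=2} → size = 2 → Yes. {weight=16, color=black, count=1, size=8} → size = 8 → No. {weight=19, color=green, count=3, size=7} → size = 7 → No. {weight=3, color=red, count=6, size=2} → size = 2 → Yes. {weight=7, color=yellow, count=4, size=2} → size = 2 → Yes.

Yes, No, No, Yes, Yes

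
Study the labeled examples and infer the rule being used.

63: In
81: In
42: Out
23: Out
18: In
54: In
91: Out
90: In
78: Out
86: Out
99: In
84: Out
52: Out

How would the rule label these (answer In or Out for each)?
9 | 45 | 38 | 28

Rule: multiple of 9. This holds for each 'In' example and fails for each 'Out' one.
9 — 9 = 9·1, hence In. 45 — 45 = 9·5, hence In. 38 — 38 = 9·4 + 2, hence Out. 28 — 28 = 9·3 + 1, hence Out.

In, In, Out, Out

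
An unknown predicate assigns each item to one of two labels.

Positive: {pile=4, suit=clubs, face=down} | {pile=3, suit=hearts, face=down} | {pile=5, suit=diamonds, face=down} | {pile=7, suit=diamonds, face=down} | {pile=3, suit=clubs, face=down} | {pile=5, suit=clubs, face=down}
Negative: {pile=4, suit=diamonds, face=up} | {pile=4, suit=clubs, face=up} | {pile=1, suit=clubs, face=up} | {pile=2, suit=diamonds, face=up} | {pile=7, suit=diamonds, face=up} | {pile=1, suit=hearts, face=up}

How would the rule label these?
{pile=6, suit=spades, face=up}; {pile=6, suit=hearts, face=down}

Every 'Positive' example satisfies: face is down. None of the 'Negative' examples do.
{pile=6, suit=spades, face=up} — face is up, hence Negative.
{pile=6, suit=hearts, face=down} — face is down, hence Positive.

Negative, Positive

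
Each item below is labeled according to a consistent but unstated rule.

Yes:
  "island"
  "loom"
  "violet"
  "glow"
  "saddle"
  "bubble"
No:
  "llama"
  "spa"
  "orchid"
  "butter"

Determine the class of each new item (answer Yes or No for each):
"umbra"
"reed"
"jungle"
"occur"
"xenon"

'Yes' ⟺ even length AND contains 'l'.
"umbra": length 5, no 'l' — doesn't qualify, so No. "reed": length 4, no 'l' — doesn't qualify, so No. "jungle": length 6, has 'l' — matches, so Yes. "occur": length 5, no 'l' — doesn't qualify, so No. "xenon": length 5, no 'l' — doesn't qualify, so No.

No, No, Yes, No, No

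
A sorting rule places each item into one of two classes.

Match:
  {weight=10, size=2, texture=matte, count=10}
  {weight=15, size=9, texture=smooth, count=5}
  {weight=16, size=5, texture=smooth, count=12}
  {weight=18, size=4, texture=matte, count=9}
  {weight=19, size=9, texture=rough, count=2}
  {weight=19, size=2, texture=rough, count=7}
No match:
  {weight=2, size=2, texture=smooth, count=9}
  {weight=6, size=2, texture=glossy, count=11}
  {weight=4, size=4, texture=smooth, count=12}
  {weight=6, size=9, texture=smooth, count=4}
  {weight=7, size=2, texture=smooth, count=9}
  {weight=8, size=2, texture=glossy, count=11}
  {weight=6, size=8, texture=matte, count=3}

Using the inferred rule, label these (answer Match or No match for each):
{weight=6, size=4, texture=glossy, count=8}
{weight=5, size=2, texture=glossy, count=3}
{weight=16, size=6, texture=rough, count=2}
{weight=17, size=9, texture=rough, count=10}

One predicate separates the groups cleanly: weight ≥ 10.
{weight=6, size=4, texture=glossy, count=8} — weight = 6, hence No match.
{weight=5, size=2, texture=glossy, count=3} — weight = 5, hence No match.
{weight=16, size=6, texture=rough, count=2} — weight = 16, hence Match.
{weight=17, size=9, texture=rough, count=10} — weight = 17, hence Match.

No match, No match, Match, Match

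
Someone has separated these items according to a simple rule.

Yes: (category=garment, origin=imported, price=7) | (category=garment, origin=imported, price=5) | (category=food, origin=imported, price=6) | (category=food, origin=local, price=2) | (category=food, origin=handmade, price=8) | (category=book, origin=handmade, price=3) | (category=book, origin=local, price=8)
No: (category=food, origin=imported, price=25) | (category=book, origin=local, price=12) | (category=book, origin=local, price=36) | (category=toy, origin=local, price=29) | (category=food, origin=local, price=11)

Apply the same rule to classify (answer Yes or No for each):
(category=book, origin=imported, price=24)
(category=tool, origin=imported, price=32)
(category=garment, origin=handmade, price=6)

A rule that fits every label: price ≤ 8 — true of each 'Yes' example, false of each 'No' one.

No, No, Yes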